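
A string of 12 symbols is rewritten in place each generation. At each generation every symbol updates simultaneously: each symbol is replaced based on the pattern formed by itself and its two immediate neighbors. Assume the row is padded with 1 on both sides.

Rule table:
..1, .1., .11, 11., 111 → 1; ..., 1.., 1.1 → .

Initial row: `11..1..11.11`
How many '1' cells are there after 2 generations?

9

11.11.111.11
11.11.111.11
count of 1: 9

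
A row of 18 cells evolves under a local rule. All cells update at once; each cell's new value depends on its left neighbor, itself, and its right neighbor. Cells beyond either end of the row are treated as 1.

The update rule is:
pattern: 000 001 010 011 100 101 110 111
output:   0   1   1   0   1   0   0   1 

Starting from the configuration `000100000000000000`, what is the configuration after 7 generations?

101110000000000001
000101000000000010
101101100000000110
000000010000001000
100000111000011101
010001010100101000
011011010111101101

011011010111101101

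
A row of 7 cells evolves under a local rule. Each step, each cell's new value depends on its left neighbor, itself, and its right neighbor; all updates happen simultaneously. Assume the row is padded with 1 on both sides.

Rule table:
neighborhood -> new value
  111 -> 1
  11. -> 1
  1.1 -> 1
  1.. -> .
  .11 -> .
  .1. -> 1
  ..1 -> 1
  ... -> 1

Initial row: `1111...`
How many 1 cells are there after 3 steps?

6

1111.11
11111.1
111111.
count of 1: 6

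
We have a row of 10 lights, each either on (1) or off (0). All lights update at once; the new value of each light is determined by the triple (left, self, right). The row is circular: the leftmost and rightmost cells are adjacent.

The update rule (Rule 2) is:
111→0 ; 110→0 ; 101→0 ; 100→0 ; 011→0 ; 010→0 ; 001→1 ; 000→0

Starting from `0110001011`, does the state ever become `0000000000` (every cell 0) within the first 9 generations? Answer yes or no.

0000010000
0000100000
0001000000
0010000000
0100000000
1000000000
0000000001
0000000010
0000000100
generation 9 is 0000000100, still not uniform 0

no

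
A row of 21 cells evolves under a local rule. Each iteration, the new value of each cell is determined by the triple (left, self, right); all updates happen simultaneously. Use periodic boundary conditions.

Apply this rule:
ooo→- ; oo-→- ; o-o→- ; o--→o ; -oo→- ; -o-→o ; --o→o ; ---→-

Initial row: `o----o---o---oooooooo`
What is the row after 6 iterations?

-o--ooo-ooo-o--------
oooo--------oo-------
----o------o--o-----o
o--ooo----oooooo---oo
-oo---o--o------o-o--
o--o-oooooo----oo-oo-

o--o-oooooo----oo-oo-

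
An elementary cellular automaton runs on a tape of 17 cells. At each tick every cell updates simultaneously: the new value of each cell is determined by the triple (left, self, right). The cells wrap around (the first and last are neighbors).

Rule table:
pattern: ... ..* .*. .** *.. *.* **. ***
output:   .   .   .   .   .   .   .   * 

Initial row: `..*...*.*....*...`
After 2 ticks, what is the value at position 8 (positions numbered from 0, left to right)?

tick 1: .................
tick 2: .................
position 8 holds .

.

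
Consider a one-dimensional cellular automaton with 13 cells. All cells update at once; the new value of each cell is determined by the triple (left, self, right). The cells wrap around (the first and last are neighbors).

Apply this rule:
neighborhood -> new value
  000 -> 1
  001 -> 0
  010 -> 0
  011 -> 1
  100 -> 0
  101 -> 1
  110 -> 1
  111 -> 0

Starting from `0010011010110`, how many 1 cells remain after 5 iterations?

3

iteration 1: 1000011101110
iteration 2: 0011010111011
iteration 3: 0011101101111
iteration 4: 0010111111001
iteration 5: 0001100001000
count of 1: 3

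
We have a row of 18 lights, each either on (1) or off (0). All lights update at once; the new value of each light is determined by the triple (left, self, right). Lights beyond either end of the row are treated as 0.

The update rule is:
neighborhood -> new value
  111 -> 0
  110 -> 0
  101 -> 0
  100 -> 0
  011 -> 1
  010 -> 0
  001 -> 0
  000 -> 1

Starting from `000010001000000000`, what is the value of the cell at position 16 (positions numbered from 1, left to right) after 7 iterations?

111000100011111111
100010001010000000
001000100000111111
100010001110100000
001000101000001111
100010000011101000
001000111010000011
position 16 holds 0

0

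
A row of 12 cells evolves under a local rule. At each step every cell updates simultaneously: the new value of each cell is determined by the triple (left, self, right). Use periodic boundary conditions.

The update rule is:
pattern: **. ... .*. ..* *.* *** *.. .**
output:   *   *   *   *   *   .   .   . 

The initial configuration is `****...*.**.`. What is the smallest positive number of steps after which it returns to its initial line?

12

...*.****.**
.****...**.*
*...*.**.***
*.****.**...
**...**.*.**
.*.**.****..
***.**...*.*
..**.*.****.
**.****...*.
.**...*.****
*.*.****...*
****...*.**.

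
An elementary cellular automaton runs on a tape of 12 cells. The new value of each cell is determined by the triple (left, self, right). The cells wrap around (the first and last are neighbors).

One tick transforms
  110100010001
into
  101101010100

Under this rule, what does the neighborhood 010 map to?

1

At position 3 the neighborhood is 010; the next row has 1 there.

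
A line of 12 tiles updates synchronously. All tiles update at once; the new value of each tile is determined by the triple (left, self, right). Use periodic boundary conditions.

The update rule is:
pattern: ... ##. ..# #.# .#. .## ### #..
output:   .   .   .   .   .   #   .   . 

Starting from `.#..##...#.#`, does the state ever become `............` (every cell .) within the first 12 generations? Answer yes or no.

yes

generation 1: ....#.......
generation 2: ............
all cells are . at generation 2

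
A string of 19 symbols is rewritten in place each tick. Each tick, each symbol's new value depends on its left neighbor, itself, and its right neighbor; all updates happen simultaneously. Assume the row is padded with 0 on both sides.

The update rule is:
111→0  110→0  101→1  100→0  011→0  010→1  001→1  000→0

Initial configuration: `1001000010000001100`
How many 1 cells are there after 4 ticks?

3

1011000110000010000
1100001000000110000
0000011000001000000
0000100000011000000
count of 1: 3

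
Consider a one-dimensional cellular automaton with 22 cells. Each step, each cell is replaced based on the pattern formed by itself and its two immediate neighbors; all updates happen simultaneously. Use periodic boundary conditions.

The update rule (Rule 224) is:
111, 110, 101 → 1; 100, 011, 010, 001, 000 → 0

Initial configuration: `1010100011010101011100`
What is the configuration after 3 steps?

0101000001101010101100
0010000000110101010100
0000000000011010101000

0000000000011010101000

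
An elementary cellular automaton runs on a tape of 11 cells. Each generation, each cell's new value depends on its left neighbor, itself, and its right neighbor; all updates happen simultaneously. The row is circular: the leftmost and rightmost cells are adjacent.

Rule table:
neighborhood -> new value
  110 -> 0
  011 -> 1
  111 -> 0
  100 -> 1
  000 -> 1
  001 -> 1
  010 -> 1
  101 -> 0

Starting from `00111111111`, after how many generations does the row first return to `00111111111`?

22

11100000000
10011111111
01110000000
11001111111
00111000000
11100111111
00011100000
11110011111
00001110000
11111001111
00000111000
11111100111
00000011100
11111110011
00000001110
11111111001
00000000111
11111111100
10000000011
01111111110
11000000001
00111111111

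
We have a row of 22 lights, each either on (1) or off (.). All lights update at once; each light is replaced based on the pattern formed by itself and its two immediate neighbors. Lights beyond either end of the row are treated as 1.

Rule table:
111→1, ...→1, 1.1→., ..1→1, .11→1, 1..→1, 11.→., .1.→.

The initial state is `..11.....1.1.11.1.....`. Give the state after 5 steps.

111.11111....1...11111
11..1111.1111.11111111
1.11111..111..11111111
..1111.1111.1111111111
11111..111..1111111111

11111..111..1111111111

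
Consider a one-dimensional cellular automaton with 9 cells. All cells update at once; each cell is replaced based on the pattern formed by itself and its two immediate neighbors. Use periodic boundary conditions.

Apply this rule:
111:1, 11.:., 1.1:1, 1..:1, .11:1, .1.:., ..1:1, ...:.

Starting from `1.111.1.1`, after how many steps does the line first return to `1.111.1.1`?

.111.1.11
111.1.11.
11.1.11.1
1.1.11.11
.1.11.111
1.11.111.
.11.111.1
11.111.1.
1.111.1.1

9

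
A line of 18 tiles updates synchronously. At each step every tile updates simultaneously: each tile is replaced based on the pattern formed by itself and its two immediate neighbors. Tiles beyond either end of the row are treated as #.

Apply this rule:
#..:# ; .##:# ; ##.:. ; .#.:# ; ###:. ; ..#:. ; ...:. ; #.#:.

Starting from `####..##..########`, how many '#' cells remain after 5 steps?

7

step 1: ....#.#.#.#.......
step 2: #...#.#.#.##......
step 3: .#..#.#.#.#.#.....
step 4: .##.#.#.#.#.##....
step 5: .#..#.#.#.#.#.#...
count of #: 7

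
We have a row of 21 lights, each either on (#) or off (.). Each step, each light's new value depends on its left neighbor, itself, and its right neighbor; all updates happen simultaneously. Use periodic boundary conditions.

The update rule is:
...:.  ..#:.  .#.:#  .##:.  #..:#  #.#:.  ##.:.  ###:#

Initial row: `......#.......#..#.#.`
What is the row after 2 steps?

#.......#........#...

......##......##.#.##
#.......#........#...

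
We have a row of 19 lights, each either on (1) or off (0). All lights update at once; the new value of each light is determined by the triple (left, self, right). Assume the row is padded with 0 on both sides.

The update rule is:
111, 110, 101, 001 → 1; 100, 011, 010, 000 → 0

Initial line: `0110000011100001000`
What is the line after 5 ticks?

0001010100100000000

1010000101100010000
0100001010100100000
1000010101001000000
0000101010010000000
0001010100100000000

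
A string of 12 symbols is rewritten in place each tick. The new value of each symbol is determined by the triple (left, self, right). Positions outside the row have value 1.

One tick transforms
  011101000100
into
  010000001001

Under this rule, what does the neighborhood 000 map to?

At position 7 the neighborhood is 000; the next row has 0 there.

0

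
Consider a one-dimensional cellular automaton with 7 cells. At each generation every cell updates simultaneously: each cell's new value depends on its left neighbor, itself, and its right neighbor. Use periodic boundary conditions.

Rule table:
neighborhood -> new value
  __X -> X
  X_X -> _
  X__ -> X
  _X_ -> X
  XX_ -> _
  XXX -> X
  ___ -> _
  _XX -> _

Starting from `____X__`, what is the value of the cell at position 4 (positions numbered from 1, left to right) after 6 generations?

generation 1: ___XXX_
generation 2: __X_X_X
generation 3: XXX_X_X
generation 4: XX__X__
generation 5: __XXXXX
generation 6: XX_XXX_
position 4 holds X

X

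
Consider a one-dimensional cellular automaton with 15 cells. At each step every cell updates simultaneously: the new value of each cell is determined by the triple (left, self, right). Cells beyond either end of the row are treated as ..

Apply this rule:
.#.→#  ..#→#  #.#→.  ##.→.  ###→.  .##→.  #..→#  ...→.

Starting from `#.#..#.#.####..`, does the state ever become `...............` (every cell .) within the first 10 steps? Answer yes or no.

step 1: #.####.#.....#.
step 2: #......##...###
step 3: ##....#..#.#...
step 4: ..#..#####.##..
step 5: .####........#.
step 6: #....#......###
step 7: ##..###....#...
step 8: ..##...#..###..
step 9: .#..#.####...#.
step 10: #####.....#.###
step 10 is #####.....#.###, still not uniform .

no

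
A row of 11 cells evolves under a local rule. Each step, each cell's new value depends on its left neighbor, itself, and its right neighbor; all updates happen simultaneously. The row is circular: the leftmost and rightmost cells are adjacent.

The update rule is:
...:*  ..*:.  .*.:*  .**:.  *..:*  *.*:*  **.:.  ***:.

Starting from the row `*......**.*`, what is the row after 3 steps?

*****...*..

.*****...*.
......**.**
*****...*..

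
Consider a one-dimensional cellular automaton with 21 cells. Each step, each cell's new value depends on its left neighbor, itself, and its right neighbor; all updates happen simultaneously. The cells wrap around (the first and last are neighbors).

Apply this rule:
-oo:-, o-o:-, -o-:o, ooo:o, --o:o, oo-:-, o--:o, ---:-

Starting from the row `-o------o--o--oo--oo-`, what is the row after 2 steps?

ooo----ooooooo--oo--o
oo-o--o-ooooo-oo--oo-

oo-o--o-ooooo-oo--oo-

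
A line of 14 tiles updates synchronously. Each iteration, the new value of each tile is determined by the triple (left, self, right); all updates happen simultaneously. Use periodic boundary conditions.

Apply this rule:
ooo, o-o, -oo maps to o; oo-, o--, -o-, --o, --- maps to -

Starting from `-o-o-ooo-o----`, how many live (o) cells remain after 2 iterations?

--o-ooo-o-----
---ooo-o------
count of o: 4

4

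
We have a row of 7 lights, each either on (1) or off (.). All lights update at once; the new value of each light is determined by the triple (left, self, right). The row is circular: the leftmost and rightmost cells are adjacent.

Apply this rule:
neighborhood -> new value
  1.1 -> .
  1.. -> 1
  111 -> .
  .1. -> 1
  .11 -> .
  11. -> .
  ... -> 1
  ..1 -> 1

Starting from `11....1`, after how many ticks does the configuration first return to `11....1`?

2

..1111.
11....1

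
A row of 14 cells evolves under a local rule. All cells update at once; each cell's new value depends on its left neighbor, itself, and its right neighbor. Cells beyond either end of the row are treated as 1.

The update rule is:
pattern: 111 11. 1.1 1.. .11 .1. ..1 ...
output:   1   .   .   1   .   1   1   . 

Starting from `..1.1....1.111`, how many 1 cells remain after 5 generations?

111.11..11..11
11....11..11.1
1.1..1..11....
..111111..1..1
11.1111.11111.
count of 1: 11

11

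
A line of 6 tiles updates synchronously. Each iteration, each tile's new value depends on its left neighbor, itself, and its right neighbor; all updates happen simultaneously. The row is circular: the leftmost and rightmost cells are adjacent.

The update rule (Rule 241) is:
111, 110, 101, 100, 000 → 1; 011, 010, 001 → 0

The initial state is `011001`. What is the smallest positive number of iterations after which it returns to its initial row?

iteration 1: 101100
iteration 2: 010110
iteration 3: 001011
iteration 4: 100101
iteration 5: 110010
iteration 6: 011001

6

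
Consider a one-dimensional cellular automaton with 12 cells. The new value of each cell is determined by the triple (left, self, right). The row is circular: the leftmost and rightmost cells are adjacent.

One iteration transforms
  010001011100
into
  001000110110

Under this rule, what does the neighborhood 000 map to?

At position 3 the neighborhood is 000; the next row has 0 there.

0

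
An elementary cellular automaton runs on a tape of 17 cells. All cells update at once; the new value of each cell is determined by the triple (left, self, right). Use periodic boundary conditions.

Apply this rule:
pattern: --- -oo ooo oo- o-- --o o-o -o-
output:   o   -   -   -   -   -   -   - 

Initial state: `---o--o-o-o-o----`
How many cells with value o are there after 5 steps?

5

oo------------ooo
---oooooooooo----
oo------------ooo  (repeats step 1; period 2)
step 5: oo------------ooo
count of o: 5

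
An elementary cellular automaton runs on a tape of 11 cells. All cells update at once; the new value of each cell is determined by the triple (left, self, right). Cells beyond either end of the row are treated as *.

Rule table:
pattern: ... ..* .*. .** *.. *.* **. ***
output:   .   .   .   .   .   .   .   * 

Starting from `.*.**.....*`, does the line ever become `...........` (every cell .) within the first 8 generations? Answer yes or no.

generation 1: ...........
all cells are . at generation 1

yes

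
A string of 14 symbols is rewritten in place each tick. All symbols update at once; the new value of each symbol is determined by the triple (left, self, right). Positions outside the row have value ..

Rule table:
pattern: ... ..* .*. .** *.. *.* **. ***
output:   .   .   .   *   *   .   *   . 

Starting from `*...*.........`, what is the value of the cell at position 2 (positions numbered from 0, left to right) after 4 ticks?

.

.*...*........
..*...*.......
...*...*......
....*...*.....
position 2 holds .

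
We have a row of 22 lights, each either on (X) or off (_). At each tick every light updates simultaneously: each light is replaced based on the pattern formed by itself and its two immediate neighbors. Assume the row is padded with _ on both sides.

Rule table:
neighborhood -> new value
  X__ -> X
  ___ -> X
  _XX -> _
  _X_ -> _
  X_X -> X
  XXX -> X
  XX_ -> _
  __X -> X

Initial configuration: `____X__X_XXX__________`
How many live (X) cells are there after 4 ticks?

12

XXXX_XX_X_X_XXXXXXXXXX
_XX_X__X_X_X_XXXXXXXX_
X__X_XX_X_X_X_XXXXXX_X
_XX_X__X_X_X_X_XXXX_X_
count of X: 12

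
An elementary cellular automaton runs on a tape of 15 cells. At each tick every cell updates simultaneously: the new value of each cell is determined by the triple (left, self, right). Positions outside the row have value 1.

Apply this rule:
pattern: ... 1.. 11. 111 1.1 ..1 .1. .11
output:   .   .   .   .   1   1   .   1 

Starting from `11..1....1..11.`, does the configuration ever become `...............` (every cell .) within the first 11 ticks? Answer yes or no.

...1....1..11.1
..1....1..11.11
.1....1..11.11.
1....1..11.11.1
....1..11.11.11
...1..11.11.11.
..1..11.11.11.1
.1..11.11.11.11
1..11.11.11.11.
..11.11.11.11.1
.11.11.11.11.11
tick 11 is .11.11.11.11.11, still not uniform .

no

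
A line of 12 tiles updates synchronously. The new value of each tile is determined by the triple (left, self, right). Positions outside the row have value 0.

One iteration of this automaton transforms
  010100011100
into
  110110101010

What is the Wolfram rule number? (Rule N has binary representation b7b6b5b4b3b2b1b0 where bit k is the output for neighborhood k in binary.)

150

position 8: 111 → 1  (bit 7 = 1)
position 9: 110 → 0  (bit 6 = 0)
position 2: 101 → 0  (bit 5 = 0)
position 4: 100 → 1  (bit 4 = 1)
position 7: 011 → 0  (bit 3 = 0)
position 1: 010 → 1  (bit 2 = 1)
position 0: 001 → 1  (bit 1 = 1)
position 5: 000 → 0  (bit 0 = 0)
bits b7..b0 = 10010110 = 150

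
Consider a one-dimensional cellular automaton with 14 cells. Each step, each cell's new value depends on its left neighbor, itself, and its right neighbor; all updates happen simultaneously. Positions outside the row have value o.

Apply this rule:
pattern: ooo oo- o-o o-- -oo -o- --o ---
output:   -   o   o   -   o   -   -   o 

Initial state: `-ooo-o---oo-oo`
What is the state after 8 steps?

oo-oo--o-oooo-
-oooo---oo--oo
oo--o-o-oo--o-
-o---o-ooo---o
o--o--oo-o-o-o
o-----ooo-o-oo
o-ooo-o-oo-oo-
ooo-oo-ooooooo

ooo-oo-ooooooo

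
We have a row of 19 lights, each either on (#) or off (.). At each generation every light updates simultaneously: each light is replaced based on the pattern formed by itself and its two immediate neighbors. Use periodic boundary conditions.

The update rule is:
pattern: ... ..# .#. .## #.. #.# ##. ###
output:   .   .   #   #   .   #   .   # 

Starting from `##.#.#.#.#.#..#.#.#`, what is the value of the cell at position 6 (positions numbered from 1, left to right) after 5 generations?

#

#.##########..#####
.##########...#####
##########....####.
#########.....###.#
########......##.##
position 6 holds #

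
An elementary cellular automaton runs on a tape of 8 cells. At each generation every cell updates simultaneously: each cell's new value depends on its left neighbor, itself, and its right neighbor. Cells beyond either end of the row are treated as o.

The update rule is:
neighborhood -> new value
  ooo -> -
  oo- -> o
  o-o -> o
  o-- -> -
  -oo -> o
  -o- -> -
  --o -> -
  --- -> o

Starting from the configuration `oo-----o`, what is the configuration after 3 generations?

-o-ooo-o
o-oo-ooo
oooooo--

oooooo--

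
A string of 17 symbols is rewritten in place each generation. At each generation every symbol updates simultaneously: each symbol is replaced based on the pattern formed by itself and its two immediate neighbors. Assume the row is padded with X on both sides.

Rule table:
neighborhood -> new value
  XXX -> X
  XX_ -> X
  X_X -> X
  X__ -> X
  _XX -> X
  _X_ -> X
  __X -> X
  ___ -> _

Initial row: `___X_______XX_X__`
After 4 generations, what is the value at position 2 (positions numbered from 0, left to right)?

generation 1: X_XXX_____XXXXXXX
generation 2: XXXXXX___XXXXXXXX
generation 3: XXXXXXX_XXXXXXXXX
generation 4: XXXXXXXXXXXXXXXXX
position 2 holds X

X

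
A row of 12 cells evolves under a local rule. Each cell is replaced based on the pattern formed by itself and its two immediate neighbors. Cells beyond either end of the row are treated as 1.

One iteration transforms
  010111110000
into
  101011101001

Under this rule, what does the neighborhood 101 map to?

1

At position 0 the neighborhood is 101; the next row has 1 there.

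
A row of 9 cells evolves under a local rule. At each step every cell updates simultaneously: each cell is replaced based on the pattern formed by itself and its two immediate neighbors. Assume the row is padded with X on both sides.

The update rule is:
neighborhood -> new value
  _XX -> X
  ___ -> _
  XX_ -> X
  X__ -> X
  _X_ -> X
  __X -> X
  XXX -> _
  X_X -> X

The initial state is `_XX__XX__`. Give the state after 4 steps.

XXXXXXXXX
_________
X_______X
XX_____XX

XX_____XX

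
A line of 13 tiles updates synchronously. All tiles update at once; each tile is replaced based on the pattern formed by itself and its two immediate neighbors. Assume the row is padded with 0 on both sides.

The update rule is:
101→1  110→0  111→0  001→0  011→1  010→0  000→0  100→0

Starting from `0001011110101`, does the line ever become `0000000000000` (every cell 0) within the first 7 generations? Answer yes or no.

yes

generation 1: 0000110001010
generation 2: 0000100000100
generation 3: 0000000000000
all cells are 0 at generation 3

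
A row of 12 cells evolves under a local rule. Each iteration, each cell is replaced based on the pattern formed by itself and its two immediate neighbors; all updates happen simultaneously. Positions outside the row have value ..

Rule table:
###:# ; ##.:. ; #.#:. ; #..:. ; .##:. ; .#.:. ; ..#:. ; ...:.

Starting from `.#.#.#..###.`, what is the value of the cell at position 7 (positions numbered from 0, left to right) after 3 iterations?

.

.........#..
............
............
position 7 holds .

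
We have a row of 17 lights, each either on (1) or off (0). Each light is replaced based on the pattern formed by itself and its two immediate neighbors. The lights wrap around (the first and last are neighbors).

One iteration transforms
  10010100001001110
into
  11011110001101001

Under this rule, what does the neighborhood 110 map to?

0

At position 15 the neighborhood is 110; the next row has 0 there.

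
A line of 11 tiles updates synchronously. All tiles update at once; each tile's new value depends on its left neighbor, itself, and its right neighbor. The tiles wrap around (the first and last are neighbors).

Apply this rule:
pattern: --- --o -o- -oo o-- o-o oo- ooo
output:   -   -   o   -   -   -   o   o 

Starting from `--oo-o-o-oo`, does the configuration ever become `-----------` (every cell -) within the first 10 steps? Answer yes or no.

---o-o-o--o
---o-o-o--o  (fixed point — unchanged through step 10)
step 10 is ---o-o-o--o, still not uniform -

no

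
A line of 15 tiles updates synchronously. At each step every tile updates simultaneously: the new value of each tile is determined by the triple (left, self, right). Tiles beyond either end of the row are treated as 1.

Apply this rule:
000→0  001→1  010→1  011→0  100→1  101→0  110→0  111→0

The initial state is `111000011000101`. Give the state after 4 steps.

100000000110111

step 1: 000100100101100
step 2: 101111111100011
step 3: 000000000010100
step 4: 100000000110111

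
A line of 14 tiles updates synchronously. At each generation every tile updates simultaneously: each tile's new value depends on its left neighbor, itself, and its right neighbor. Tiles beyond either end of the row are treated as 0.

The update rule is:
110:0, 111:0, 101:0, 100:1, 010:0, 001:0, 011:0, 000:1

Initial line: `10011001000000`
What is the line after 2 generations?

00110010000000

01000100111111
00110010000000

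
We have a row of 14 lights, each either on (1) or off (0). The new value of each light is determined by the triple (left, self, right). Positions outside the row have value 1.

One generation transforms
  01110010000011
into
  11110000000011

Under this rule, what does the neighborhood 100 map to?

At position 4 the neighborhood is 100; the next row has 0 there.

0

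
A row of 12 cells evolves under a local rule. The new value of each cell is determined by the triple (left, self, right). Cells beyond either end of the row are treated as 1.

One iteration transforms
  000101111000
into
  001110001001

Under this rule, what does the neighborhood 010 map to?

At position 3 the neighborhood is 010; the next row has 1 there.

1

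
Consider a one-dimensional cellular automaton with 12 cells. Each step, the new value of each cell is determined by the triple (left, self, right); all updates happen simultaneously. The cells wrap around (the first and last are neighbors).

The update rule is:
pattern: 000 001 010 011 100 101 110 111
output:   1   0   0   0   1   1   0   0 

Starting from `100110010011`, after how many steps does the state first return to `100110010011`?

24

step 1: 010001001000
step 2: 001100100111
step 3: 100010010000
step 4: 011001001110
step 5: 000100100001
step 6: 110010011100
step 7: 001001000010
step 8: 100100111001
step 9: 010010000100
step 10: 001001110011
step 11: 100100001000
step 12: 010011100110
step 13: 001000010001
step 14: 100111001100
step 15: 010000100010
step 16: 001110011001
step 17: 100001000100
step 18: 011100110010
step 19: 000010001001
step 20: 111001100100
step 21: 000100010010
step 22: 110011001001
step 23: 001000100100
step 24: 100110010011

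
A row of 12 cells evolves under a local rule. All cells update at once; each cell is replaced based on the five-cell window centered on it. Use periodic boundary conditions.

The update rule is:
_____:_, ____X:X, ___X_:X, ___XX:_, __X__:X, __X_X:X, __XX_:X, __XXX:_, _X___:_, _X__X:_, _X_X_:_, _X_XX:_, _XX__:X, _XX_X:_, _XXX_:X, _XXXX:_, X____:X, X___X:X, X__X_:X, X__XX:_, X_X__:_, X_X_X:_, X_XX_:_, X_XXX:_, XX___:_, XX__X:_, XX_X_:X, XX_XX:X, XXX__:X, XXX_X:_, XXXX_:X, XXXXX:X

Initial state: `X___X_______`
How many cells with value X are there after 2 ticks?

5

tick 1: X_XXX_X___XX
tick 2: _X_X_X__X__X
count of X: 5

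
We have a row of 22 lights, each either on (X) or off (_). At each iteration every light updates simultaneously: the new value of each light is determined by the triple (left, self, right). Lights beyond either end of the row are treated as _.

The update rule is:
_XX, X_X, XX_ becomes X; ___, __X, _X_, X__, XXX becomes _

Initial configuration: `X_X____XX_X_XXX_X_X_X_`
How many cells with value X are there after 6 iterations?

iteration 1: _X_____XXX_XX_XX_X_X__
iteration 2: _______X_XXXXXXXX_X___
iteration 3: ________XX______XX____
iteration 4: ________XX______XX____  (fixed point — unchanged through iteration 6)
count of X: 4

4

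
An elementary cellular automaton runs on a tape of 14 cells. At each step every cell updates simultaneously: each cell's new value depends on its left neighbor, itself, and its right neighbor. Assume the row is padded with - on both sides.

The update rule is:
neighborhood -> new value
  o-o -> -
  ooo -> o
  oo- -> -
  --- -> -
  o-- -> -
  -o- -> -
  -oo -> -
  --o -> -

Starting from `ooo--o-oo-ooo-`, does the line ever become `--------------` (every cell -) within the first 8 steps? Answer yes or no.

yes

step 1: -o---------o--
step 2: --------------
all cells are - at step 2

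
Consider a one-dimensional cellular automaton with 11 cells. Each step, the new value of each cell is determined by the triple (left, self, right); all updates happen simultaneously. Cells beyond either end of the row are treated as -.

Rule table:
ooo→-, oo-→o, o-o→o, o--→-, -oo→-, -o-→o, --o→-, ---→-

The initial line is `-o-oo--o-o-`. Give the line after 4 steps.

-oo-o--ooo-
--ooo----o-
----o----o-
----o----o-

----o----o-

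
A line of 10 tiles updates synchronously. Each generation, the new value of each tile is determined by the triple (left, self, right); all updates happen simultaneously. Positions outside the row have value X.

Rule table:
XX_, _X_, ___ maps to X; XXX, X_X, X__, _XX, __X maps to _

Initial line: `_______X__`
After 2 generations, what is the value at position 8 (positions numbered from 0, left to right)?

_

generation 1: _XXXXX_X__
generation 2: _____X_X__
position 8 holds _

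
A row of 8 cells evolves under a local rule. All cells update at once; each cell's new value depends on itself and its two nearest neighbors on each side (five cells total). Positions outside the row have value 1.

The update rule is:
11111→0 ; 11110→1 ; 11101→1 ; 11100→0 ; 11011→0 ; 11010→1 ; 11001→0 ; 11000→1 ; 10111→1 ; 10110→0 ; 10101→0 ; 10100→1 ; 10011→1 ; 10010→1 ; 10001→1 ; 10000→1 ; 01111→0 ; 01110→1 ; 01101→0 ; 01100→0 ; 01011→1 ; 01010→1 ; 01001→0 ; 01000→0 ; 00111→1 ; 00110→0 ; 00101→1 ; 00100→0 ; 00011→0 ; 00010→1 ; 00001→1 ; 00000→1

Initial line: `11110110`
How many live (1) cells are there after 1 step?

2

00110000
count of 1: 2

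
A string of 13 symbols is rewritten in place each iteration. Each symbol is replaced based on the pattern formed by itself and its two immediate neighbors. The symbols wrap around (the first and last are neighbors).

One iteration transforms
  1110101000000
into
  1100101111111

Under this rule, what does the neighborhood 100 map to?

At position 7 the neighborhood is 100; the next row has 1 there.

1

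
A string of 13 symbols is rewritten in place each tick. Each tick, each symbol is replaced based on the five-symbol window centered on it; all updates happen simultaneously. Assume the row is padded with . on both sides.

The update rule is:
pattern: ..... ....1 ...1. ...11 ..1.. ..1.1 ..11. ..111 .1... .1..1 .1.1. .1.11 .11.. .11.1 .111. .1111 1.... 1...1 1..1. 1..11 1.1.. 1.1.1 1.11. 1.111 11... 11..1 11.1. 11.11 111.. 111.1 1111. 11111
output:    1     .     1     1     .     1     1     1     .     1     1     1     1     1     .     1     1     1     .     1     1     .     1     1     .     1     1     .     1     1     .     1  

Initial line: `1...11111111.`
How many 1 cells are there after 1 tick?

9

tick 1: ..11111111.1.
count of 1: 9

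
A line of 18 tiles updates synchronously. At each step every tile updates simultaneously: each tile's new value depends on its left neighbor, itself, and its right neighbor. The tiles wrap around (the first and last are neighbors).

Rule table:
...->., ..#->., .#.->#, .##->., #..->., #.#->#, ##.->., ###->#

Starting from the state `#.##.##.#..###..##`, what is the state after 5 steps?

.#..#..##...#....#
##..#.......#....#
#...#.......#.....
#...#.......#.....  (fixed point — unchanged through step 5)

#...#.......#.....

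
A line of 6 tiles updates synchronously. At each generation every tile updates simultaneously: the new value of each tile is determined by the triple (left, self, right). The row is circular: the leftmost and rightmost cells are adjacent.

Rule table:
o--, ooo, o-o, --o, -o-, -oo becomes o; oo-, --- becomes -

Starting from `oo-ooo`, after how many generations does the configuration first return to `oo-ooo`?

6

o-oooo
-ooooo
ooooo-
oooo-o
ooo-oo
oo-ooo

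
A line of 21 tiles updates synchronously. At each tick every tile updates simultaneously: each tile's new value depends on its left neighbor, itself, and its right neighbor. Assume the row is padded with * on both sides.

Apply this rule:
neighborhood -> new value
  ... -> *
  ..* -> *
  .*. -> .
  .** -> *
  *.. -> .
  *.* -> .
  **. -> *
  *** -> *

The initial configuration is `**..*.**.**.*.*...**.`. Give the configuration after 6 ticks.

**.*..**.**.....****.
**...***.**.********.
**.*****.**.********.
**.*****.**.********.  (fixed point — unchanged through tick 6)

**.*****.**.********.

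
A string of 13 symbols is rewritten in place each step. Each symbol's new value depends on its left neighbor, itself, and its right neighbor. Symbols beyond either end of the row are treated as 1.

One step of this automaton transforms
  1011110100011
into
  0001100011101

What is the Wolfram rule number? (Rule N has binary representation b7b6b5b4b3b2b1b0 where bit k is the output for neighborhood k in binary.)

position 3: 111 → 1  (bit 7 = 1)
position 0: 110 → 0  (bit 6 = 0)
position 1: 101 → 0  (bit 5 = 0)
position 8: 100 → 1  (bit 4 = 1)
position 2: 011 → 0  (bit 3 = 0)
position 7: 010 → 0  (bit 2 = 0)
position 10: 001 → 1  (bit 1 = 1)
position 9: 000 → 1  (bit 0 = 1)
bits b7..b0 = 10010011 = 147

147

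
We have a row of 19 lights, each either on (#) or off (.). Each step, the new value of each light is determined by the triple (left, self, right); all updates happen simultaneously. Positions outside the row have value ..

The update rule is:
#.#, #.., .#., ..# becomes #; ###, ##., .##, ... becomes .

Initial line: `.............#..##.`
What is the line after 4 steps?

............####..#
...........#....###
..........###..#...
.........#...####..

.........#...####..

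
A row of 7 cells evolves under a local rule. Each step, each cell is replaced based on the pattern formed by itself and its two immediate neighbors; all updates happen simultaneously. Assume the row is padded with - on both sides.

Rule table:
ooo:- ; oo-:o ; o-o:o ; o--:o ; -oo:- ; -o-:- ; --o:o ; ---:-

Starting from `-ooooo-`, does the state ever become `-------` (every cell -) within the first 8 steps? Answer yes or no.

o----oo
-o--o-o
o-oo-o-
-o-oo-o
o-o-oo-
-o-o-oo
o-o-o-o
-o-o-o-
step 8 is -o-o-o-, still not uniform -

no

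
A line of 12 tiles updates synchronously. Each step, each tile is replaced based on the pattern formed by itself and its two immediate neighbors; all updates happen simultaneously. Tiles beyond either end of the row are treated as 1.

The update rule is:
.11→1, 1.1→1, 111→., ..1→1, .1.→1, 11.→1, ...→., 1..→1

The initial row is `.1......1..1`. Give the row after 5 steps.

1......11...

111....11111
..11..11....
111111111..1
........1111
1......11...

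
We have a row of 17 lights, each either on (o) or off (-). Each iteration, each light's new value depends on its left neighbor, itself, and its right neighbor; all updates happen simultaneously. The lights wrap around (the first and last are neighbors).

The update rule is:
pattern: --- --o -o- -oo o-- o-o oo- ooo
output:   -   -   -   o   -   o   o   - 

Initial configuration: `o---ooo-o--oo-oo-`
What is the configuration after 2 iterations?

-----ooo---o----o

----o-oo---oooooo
-----ooo---o----o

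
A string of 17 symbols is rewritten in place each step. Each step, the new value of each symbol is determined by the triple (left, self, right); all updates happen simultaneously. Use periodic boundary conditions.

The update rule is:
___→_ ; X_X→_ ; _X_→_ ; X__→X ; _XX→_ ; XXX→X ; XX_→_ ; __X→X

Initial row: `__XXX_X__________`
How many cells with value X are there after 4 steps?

4

_X_X___X_________
X___X_X_X________
_X_X_____X______X
____X___X_X____X_
count of X: 4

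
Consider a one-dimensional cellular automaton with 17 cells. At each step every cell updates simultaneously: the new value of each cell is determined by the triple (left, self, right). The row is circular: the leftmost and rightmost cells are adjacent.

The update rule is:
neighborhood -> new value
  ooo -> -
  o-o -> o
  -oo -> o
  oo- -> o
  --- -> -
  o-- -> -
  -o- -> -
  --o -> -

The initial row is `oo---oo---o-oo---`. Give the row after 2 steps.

step 1: oo---oo----ooo---
step 2: oo---oo----o-o---

oo---oo----o-o---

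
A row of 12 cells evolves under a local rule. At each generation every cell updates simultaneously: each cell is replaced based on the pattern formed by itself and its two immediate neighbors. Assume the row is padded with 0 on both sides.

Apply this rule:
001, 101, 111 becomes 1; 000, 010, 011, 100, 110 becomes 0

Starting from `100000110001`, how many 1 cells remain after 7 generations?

000001000010
000010000100
000100001000
001000010000
010000100000
100001000000
000010000000
count of 1: 1

1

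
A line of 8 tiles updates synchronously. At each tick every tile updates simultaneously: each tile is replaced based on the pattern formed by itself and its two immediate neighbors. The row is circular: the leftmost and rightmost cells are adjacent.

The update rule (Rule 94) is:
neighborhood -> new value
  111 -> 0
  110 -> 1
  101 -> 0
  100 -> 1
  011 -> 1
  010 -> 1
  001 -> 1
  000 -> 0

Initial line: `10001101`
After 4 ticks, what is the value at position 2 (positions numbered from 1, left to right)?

tick 1: 11011101
tick 2: 01010101
tick 3: 01010101  (fixed point — unchanged through tick 4)
position 2 holds 1

1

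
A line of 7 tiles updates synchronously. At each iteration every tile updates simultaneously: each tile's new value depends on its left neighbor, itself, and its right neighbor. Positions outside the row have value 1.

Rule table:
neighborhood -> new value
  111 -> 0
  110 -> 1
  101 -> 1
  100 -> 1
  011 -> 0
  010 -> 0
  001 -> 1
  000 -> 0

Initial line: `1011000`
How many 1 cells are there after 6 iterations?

3

iteration 1: 1101101
iteration 2: 0110110
iteration 3: 1011011
iteration 4: 1101100
iteration 5: 0110111
iteration 6: 1011000
count of 1: 3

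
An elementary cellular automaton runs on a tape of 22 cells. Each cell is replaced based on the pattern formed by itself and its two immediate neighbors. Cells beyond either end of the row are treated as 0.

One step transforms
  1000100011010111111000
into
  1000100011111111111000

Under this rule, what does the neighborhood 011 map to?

At position 8 the neighborhood is 011; the next row has 1 there.

1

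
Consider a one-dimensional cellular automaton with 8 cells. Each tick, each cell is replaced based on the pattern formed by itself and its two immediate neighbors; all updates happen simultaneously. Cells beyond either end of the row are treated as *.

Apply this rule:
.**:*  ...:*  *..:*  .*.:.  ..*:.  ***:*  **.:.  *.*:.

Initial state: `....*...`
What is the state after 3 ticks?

*.....*.

***..**.
**.*.*..
*.....*.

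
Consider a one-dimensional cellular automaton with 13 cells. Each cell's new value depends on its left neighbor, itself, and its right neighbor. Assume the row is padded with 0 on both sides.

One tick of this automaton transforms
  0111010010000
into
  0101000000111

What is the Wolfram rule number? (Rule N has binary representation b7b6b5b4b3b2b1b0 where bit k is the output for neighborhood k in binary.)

position 2: 111 → 0  (bit 7 = 0)
position 3: 110 → 1  (bit 6 = 1)
position 4: 101 → 0  (bit 5 = 0)
position 6: 100 → 0  (bit 4 = 0)
position 1: 011 → 1  (bit 3 = 1)
position 5: 010 → 0  (bit 2 = 0)
position 0: 001 → 0  (bit 1 = 0)
position 10: 000 → 1  (bit 0 = 1)
bits b7..b0 = 01001001 = 73

73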